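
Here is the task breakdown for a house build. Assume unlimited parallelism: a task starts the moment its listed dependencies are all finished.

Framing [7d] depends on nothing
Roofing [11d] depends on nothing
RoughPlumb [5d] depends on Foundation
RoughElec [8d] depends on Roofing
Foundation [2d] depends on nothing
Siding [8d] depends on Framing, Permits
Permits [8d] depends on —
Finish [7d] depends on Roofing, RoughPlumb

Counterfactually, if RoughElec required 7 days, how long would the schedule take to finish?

As given, the longest chain is Roofing→RoughElec = 11+8 = 19, so the finish is 19 days.
Since RoughElec is critical, the -1 change carries straight to that chain (now 18 days).
That remains the longest chain; total 18 days.

18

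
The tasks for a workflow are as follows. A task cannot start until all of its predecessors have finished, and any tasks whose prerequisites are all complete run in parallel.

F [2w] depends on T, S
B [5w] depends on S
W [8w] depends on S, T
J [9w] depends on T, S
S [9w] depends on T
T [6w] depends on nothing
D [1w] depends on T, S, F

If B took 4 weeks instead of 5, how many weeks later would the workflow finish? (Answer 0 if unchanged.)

0

The binding path is T→S→J = 6+9+9 = 24; finish at 24 weeks.
B has 4 weeks of float (longest path through it is 20).
The critical path is still T→S→J; finish is now 24 weeks.
Change in finish: 24 − 24 = +0 weeks.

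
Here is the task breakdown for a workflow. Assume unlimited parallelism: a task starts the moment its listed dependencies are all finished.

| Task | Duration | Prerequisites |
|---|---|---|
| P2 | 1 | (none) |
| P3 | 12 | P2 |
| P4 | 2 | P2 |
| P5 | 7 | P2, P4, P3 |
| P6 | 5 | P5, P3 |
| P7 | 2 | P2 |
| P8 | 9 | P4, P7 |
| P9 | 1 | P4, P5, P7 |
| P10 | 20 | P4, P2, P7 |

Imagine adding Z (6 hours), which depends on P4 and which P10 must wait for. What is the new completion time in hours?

29

Originally the project takes 25 hours.
With Z inserted, P10 now waits for max(P4, P2, P7, Z).
New critical path: P2→P4→Z→P10 = 1+2+6+20 = 29 ⇒ 29 hours.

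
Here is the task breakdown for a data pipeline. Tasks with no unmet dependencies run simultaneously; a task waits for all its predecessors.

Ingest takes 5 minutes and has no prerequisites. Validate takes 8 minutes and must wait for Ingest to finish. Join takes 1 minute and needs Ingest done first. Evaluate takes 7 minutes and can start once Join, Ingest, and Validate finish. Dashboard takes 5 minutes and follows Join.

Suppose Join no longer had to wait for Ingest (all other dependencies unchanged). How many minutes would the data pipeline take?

Original critical path: Ingest→Validate→Evaluate = 5+8+7 = 20 ⇒ 20 minutes.
Without Ingest→Join, Join's earliest start moves from 5 to 0.
The longest chain is now Ingest→Validate→Evaluate = 5+8+7 = 20, so the data pipeline takes 20 minutes.

20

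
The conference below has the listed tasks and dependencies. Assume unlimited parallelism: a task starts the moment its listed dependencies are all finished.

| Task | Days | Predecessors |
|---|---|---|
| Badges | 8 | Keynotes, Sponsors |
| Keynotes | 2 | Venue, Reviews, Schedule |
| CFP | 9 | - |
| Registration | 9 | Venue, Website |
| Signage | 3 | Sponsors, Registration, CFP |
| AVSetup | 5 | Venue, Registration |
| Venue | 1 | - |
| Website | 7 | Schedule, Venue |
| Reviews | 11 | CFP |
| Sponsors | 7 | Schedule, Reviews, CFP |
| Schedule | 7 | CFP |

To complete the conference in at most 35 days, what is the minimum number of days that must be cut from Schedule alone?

Current finish: 37 days; target: 35.
Schedule is on every critical path, so each day cut from Schedule cuts the finish by one (this holds down to a finish of 35).
Need 37 − 35 = 2 days off Schedule → Schedule becomes 5 days, finish becomes 35.

2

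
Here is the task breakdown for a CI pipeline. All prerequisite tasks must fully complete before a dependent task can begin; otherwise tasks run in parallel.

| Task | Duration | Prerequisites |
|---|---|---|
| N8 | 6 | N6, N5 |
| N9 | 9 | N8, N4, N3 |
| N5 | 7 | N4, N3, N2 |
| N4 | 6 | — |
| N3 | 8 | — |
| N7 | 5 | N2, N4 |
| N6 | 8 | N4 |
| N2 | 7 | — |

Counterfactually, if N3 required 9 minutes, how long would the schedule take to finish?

Baseline: N3→N5→N8→N9 = 8+7+6+9 = 30 → 30 minutes.
N3 is on the critical path; changing it to 9 makes that path 31 minutes.
No other chain overtakes it, so the finish is 31 minutes.

31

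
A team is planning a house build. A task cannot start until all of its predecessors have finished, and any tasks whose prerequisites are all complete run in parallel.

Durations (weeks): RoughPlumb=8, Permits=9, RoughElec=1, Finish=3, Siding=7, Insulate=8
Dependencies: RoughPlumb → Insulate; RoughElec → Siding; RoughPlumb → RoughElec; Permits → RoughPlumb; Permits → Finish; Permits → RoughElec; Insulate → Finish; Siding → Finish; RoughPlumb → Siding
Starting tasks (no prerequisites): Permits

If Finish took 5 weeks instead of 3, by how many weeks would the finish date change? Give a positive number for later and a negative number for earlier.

Actual critical path: Permits→RoughPlumb→RoughElec→Siding→Finish = 9+8+1+7+3 = 28 ⇒ 28 weeks.
Since Finish is critical, the +2 change carries straight to that chain (now 30 weeks).
That remains the longest chain; total 30 weeks.
Change in finish: 30 − 28 = +2 weeks.

2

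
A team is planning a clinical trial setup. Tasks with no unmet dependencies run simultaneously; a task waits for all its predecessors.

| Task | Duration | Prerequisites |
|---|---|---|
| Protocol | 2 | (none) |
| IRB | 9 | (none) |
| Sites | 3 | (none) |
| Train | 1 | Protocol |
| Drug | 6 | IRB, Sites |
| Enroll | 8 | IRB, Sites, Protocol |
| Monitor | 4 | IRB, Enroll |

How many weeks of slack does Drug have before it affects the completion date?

The longest chain is IRB→Enroll→Monitor = 9+8+4 = 21; overall finish 21 weeks.
The longest chain containing Drug totals 15 weeks.
Float = 21 − 15 = 6.

6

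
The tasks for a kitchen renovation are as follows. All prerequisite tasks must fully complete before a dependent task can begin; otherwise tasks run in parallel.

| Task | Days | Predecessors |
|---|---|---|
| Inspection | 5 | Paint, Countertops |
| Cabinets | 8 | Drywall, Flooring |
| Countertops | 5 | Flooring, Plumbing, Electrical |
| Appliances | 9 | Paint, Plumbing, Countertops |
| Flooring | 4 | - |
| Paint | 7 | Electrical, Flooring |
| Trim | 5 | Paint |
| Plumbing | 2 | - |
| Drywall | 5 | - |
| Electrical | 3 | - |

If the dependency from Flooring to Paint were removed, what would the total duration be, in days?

With the dependency in place, Flooring→Paint→Appliances = 4+7+9 = 20 sets the finish at 20 days.
Without Flooring→Paint, Paint's earliest start moves from 4 to 3.
After: Electrical→Paint→Appliances = 3+7+9 = 19 → 19 days.

19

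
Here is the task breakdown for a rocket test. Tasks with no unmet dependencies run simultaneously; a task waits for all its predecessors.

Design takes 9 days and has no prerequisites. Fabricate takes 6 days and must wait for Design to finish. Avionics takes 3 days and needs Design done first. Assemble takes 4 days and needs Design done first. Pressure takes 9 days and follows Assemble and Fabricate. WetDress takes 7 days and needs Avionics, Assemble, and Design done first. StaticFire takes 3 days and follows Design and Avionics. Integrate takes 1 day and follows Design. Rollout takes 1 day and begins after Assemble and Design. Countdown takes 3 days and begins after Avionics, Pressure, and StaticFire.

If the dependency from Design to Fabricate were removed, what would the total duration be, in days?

25

Before: longest chain Design→Fabricate→Pressure→Countdown = 9+6+9+3 = 27, finish 27.
Without Design→Fabricate, Fabricate's earliest start moves from 9 to 0.
After: Design→Assemble→Pressure→Countdown = 9+4+9+3 = 25 → 25 days.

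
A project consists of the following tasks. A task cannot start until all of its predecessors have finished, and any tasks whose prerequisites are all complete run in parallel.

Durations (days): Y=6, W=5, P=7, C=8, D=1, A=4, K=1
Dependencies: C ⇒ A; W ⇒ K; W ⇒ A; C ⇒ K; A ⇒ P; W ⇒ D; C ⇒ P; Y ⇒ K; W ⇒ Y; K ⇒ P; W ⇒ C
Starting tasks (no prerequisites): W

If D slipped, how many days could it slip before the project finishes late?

18

Critical path: W→C→A→P = 5+8+4+7 = 24, so the finish is 24 days.
Longest path through D: 6 days (earliest finish 6, latest finish 24).
Slack of D = 23 − 5 = 18 days.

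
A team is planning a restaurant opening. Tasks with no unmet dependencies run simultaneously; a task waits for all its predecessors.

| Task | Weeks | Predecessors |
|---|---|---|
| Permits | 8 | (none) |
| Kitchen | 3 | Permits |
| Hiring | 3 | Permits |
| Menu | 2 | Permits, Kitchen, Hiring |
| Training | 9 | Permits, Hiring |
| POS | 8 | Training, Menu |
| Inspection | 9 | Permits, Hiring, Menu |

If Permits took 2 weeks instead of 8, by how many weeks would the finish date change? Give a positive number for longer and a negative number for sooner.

The binding path is Permits→Hiring→Training→POS = 8+3+9+8 = 28; finish at 28 weeks.
Permits is on the critical path; changing it to 2 makes that path 22 weeks.
No other chain overtakes it, so the finish is 22 weeks.
Change in finish: 22 − 28 = -6 weeks.

-6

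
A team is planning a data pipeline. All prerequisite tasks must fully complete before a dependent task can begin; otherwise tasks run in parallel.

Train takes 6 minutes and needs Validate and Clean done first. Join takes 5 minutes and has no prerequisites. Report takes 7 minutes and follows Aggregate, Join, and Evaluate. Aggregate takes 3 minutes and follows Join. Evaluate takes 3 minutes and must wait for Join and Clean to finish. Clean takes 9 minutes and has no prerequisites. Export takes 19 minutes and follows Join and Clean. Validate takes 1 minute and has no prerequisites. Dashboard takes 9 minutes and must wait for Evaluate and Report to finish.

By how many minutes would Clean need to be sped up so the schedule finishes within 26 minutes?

Current finish: 28 minutes; target: 26.
Clean is on every critical path, so each minute cut from Clean cuts the finish by one (this holds down to a finish of 24).
Need 28 − 26 = 2 minutes off Clean → Clean becomes 7 minutes, finish becomes 26.

2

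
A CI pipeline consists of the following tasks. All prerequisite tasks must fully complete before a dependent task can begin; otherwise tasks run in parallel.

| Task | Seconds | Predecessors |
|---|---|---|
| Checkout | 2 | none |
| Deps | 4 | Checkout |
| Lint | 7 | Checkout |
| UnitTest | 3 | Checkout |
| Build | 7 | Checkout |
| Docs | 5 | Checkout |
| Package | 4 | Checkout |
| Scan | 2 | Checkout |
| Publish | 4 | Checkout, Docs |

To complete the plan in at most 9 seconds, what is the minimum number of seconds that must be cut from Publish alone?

2

Current finish: 11 seconds; target: 9.
Publish is on every critical path, so each second cut from Publish cuts the finish by one (this holds down to a finish of 9).
Need 11 − 9 = 2 seconds off Publish → Publish becomes 2 seconds, finish becomes 9.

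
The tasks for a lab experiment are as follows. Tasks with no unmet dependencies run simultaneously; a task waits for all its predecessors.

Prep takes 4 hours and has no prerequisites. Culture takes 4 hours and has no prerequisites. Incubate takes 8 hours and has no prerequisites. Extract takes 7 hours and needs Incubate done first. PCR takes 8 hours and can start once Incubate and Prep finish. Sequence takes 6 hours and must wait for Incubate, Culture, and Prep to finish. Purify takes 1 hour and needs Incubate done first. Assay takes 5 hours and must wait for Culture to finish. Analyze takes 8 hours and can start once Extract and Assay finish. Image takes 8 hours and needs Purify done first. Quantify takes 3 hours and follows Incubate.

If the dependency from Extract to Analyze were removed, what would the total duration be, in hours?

With the dependency in place, Incubate→Extract→Analyze = 8+7+8 = 23 sets the finish at 23 hours.
Without Extract→Analyze, Analyze's earliest start moves from 15 to 9.
New critical path: Culture→Assay→Analyze = 4+5+8 = 17 ⇒ 17 hours.

17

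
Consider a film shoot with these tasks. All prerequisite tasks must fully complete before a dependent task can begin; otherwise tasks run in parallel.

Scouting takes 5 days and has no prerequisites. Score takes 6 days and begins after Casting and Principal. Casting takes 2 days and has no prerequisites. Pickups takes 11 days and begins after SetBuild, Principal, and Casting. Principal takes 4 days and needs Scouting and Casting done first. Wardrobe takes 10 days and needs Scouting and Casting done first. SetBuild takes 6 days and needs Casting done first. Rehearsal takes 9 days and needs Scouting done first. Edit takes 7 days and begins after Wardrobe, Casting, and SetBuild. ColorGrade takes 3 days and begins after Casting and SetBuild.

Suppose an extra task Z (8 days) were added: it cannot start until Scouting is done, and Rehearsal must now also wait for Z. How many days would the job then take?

Originally the job takes 22 days.
With Z inserted, Rehearsal now waits for max(Scouting, Z).
New critical path: Scouting→Z→Rehearsal = 5+8+9 = 22 ⇒ 22 days.

22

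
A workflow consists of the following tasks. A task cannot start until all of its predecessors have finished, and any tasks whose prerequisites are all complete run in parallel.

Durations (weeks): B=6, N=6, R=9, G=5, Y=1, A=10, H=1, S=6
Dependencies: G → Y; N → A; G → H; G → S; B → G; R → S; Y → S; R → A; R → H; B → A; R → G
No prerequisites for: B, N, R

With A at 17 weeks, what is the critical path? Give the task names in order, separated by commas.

R, A

Baseline: R→G→Y→S = 9+5+1+6 = 21 → 21 weeks.
A is off the critical path — its longest chain is 19 weeks, giving 2 of slack.
The binding chain switches to R→A = 9+17 = 26; finish 26 weeks.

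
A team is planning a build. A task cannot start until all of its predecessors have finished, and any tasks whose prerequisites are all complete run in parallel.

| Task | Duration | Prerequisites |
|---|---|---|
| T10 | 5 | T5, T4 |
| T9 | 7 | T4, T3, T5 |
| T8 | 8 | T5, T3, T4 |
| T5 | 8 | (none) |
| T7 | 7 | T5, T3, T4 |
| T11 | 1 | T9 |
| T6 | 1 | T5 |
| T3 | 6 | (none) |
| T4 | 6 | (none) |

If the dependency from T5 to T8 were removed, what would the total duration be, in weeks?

16

With the dependency in place, T5→T8 = 8+8 = 16 sets the finish at 16 weeks.
Without T5→T8, T8's earliest start moves from 8 to 6.
The longest chain is now T5→T9→T11 = 8+7+1 = 16, so the schedule takes 16 weeks.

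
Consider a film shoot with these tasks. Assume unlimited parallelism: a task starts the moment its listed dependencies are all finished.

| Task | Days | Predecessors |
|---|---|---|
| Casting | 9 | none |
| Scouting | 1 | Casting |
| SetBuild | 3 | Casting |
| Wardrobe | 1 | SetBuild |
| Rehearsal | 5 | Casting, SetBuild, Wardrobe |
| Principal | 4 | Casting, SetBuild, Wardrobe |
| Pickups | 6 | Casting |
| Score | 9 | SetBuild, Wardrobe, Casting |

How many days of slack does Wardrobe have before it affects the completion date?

0

Casting→SetBuild→Wardrobe→Score = 9+3+1+9 = 22 sets the makespan at 22 days.
Wardrobe finishes as early as 13 and must finish by 13.
So Wardrobe can slip 13 − 13 = 0 days.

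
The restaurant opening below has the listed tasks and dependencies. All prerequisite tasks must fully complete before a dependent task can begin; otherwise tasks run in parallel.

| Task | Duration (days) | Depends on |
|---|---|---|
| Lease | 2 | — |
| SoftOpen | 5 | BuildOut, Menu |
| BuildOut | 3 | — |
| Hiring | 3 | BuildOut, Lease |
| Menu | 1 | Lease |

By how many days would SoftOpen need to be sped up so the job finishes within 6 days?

2

Current finish: 8 days; target: 6.
SoftOpen is on every critical path, so each day cut from SoftOpen cuts the finish by one (this holds down to a finish of 6).
Need 8 − 6 = 2 days off SoftOpen → SoftOpen becomes 3 days, finish becomes 6.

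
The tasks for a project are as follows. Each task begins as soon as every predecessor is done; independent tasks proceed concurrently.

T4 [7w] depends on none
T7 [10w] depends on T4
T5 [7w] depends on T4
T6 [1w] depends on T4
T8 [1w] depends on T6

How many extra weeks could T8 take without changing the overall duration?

T4→T7 = 7+10 = 17 sets the makespan at 17 weeks.
The longest chain containing T8 totals 9 weeks.
So T8 can slip 17 − 9 = 8 weeks.

8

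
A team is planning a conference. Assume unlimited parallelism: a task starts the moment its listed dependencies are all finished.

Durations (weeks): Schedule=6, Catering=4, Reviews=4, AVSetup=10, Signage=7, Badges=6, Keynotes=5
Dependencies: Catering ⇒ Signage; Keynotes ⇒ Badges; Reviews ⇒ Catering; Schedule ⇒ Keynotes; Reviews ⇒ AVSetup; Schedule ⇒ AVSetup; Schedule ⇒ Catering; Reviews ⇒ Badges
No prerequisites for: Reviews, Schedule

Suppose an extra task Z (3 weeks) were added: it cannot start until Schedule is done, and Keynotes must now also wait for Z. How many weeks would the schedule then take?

Originally the schedule takes 17 weeks.
With Z inserted, Keynotes now waits for max(Schedule, Z).
New critical path: Schedule→Z→Keynotes→Badges = 6+3+5+6 = 20 ⇒ 20 weeks.

20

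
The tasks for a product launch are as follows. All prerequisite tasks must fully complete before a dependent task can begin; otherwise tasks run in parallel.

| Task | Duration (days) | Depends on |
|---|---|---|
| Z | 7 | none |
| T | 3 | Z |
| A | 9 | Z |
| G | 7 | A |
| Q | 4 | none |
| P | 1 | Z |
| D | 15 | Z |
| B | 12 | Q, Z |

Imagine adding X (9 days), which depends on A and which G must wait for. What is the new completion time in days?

32

Originally the schedule takes 23 days.
With X inserted, G now waits for max(A, X).
New critical path: Z→A→X→G = 7+9+9+7 = 32 ⇒ 32 days.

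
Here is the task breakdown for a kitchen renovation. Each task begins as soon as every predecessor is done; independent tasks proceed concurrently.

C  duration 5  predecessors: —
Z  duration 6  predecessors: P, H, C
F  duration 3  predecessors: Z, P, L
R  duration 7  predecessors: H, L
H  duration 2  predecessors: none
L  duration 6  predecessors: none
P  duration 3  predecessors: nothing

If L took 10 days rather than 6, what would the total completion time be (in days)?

Critical path before the change: C→Z→F = 5+6+3 = 14 giving 14 days.
The longest path through L is only 13 days, so L has float 1.
New critical path: L→R = 10+7 = 17 ⇒ 17 days.

17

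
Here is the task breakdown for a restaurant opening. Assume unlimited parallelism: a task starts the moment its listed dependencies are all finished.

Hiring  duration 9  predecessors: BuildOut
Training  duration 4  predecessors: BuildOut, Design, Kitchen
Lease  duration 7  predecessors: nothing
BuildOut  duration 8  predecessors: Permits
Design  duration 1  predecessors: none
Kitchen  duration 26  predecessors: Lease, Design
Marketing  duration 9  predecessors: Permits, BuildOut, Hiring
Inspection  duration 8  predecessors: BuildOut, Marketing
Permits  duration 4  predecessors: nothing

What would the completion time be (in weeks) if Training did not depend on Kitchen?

38

Before: longest chain Permits→BuildOut→Hiring→Marketing→Inspection = 4+8+9+9+8 = 38, finish 38.
Without Kitchen→Training, Training's earliest start moves from 33 to 12.
New critical path: Permits→BuildOut→Hiring→Marketing→Inspection = 4+8+9+9+8 = 38 ⇒ 38 weeks.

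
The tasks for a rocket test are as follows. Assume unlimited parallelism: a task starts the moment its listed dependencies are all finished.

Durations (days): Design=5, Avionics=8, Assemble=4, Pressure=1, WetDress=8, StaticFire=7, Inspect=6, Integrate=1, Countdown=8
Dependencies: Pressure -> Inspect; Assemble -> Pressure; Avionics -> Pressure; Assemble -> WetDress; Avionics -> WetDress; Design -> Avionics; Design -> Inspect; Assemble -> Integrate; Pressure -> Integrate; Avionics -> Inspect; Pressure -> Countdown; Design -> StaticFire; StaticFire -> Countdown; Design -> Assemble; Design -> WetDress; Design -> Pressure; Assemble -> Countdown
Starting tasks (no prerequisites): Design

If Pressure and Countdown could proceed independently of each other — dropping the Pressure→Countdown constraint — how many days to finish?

21

Original critical path: Design→Avionics→Pressure→Countdown = 5+8+1+8 = 22 ⇒ 22 days.
Without Pressure→Countdown, Countdown's earliest start moves from 14 to 12.
After: Design→Avionics→WetDress = 5+8+8 = 21 → 21 days.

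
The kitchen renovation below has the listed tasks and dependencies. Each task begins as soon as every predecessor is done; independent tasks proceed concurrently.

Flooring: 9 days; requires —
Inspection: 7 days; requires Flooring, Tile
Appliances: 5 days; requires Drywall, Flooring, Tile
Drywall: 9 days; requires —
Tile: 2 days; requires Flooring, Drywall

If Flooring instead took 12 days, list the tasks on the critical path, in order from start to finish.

Baseline: Flooring→Tile→Inspection = 9+2+7 = 18 → 18 days.
Flooring lies on that path, so at 12 days the path becomes 21 days.
No other chain overtakes it, so the finish is 21 days.

Flooring, Tile, Inspection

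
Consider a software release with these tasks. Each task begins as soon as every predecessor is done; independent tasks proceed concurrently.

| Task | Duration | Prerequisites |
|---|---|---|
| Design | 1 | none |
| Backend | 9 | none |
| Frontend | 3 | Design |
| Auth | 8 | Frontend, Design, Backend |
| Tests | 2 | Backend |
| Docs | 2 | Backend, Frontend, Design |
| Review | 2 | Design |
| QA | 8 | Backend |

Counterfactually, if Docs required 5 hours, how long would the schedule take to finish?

As given, the longest chain is Backend→Auth = 9+8 = 17, so the finish is 17 hours.
Docs is off the critical path — its longest chain is 11 hours, giving 6 of slack.
No other chain overtakes it, so the finish is 17 hours.

17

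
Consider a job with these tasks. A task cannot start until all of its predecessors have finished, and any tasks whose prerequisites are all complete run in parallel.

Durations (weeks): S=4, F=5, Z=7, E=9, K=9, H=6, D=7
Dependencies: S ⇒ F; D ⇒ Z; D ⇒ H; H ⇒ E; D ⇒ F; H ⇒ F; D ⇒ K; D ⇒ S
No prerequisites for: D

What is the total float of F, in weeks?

4

D→H→E = 7+6+9 = 22 sets the makespan at 22 weeks.
The longest chain containing F totals 18 weeks.
Slack of F = 17 − 13 = 4 weeks.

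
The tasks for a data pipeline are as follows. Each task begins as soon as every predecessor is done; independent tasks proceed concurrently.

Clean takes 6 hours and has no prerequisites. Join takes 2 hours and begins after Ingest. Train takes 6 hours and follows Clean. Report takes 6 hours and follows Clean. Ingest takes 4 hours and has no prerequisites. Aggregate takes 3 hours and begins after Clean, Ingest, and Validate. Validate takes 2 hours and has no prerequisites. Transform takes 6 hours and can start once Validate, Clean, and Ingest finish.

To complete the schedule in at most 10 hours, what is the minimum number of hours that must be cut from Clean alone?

2

Current finish: 12 hours; target: 10.
Clean is on every critical path, so each hour cut from Clean cuts the finish by one (this holds down to a finish of 10).
Need 12 − 10 = 2 hours off Clean → Clean becomes 4 hours, finish becomes 10.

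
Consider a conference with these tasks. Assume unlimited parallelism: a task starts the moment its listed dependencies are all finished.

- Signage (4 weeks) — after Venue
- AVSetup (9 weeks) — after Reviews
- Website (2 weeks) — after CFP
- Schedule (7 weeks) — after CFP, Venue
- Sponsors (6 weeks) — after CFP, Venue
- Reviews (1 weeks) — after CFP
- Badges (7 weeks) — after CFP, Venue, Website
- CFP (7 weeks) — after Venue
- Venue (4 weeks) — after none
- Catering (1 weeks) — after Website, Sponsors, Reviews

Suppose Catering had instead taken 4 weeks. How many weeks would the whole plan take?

As given, the longest chain is Venue→CFP→Reviews→AVSetup = 4+7+1+9 = 21, so the finish is 21 weeks.
Catering has 3 weeks of float (longest path through it is 18).
That remains the longest chain; total 21 weeks.

21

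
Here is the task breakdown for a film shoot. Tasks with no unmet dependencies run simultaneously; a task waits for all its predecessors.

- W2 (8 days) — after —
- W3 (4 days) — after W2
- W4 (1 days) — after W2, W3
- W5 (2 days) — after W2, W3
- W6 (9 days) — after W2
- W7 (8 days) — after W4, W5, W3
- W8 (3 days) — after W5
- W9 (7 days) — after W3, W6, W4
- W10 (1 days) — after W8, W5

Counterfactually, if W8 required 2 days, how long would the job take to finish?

Actual critical path: W2→W6→W9 = 8+9+7 = 24 ⇒ 24 days.
W8 is off the critical path — its longest chain is 18 days, giving 6 of slack.
The critical path is still W2→W6→W9; finish is now 24 days.

24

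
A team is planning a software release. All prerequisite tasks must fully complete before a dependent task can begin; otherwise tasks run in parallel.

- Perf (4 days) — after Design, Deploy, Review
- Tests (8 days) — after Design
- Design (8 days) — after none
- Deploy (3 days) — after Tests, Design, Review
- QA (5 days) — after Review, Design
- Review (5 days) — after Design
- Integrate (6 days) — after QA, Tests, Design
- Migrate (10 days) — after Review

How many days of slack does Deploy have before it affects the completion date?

The longest chain is Design→Review→QA→Integrate = 8+5+5+6 = 24; overall finish 24 days.
The longest chain containing Deploy totals 23 days.
So Deploy can slip 20 − 19 = 1 day.

1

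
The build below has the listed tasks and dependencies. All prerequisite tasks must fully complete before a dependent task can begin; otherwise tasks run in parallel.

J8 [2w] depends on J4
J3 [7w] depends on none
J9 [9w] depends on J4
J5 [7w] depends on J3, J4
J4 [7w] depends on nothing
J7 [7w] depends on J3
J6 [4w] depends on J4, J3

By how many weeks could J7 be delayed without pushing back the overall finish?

The longest chain is J4→J9 = 7+9 = 16; overall finish 16 weeks.
J7 finishes as early as 14 and must finish by 16.
So J7 can slip 16 − 14 = 2 weeks.

2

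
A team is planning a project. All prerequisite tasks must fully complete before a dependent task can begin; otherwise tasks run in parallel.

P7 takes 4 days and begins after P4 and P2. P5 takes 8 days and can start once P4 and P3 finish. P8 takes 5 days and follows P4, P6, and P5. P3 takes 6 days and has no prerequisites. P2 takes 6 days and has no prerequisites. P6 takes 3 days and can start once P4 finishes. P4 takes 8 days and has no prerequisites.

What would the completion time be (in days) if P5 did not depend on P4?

Before: longest chain P4→P5→P8 = 8+8+5 = 21, finish 21.
Without P4→P5, P5's earliest start moves from 8 to 6.
New critical path: P3→P5→P8 = 6+8+5 = 19 ⇒ 19 days.

19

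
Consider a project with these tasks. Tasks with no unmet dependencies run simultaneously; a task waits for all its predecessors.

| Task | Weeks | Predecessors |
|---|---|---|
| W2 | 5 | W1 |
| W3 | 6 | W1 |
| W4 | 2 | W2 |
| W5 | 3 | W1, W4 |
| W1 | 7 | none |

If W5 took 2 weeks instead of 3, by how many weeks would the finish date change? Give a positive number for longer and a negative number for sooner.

Baseline: W1→W2→W4→W5 = 7+5+2+3 = 17 → 17 weeks.
Since W5 is critical, the -1 change carries straight to that chain (now 16 weeks).
No other chain overtakes it, so the finish is 16 weeks.
Change in finish: 16 − 17 = -1 weeks.

-1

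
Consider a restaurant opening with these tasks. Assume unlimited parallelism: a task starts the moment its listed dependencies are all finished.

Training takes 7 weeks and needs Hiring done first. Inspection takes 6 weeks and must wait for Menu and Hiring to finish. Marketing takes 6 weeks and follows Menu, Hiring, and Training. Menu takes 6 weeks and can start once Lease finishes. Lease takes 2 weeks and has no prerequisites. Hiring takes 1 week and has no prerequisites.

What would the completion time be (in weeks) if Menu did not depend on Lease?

14

Before: longest chain Lease→Menu→Marketing = 2+6+6 = 14, finish 14.
Without Lease→Menu, Menu's earliest start moves from 2 to 0.
New critical path: Hiring→Training→Marketing = 1+7+6 = 14 ⇒ 14 weeks.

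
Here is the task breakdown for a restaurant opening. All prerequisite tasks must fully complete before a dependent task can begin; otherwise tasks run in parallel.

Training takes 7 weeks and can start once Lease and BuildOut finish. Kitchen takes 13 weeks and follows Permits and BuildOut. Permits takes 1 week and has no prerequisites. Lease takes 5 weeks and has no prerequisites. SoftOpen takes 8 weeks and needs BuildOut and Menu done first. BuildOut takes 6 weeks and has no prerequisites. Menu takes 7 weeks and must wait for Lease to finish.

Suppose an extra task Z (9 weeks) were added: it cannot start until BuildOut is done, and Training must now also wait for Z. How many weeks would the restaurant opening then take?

Originally the restaurant opening takes 20 weeks.
With Z inserted, Training now waits for max(Lease, BuildOut, Z).
New critical path: BuildOut→Z→Training = 6+9+7 = 22 ⇒ 22 weeks.

22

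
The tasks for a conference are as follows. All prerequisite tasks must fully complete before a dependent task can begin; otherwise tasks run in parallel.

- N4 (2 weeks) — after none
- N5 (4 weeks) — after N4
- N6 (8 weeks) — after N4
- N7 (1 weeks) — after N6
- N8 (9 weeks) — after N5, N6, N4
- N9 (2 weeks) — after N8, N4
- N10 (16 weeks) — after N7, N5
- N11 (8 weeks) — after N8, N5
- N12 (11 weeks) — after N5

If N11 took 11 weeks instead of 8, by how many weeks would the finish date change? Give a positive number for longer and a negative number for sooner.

Critical path before the change: N4→N6→N8→N11 = 2+8+9+8 = 27 giving 27 weeks.
Since N11 is critical, the +3 change carries straight to that chain (now 30 weeks).
That remains the longest chain; total 30 weeks.
Change in finish: 30 − 27 = +3 weeks.

3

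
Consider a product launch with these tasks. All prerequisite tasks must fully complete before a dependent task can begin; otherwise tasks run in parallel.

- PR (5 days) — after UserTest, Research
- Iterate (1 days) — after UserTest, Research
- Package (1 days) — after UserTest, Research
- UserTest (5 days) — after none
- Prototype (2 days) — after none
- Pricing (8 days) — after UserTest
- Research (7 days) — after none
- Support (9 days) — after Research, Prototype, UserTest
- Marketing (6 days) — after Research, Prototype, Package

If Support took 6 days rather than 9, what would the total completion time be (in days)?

14

As given, the longest chain is Research→Support = 7+9 = 16, so the finish is 16 days.
Support lies on that path, so at 6 days the path becomes 13 days.
Now Research→Package→Marketing = 7+1+6 = 14 is longest, so the finish becomes 14 days.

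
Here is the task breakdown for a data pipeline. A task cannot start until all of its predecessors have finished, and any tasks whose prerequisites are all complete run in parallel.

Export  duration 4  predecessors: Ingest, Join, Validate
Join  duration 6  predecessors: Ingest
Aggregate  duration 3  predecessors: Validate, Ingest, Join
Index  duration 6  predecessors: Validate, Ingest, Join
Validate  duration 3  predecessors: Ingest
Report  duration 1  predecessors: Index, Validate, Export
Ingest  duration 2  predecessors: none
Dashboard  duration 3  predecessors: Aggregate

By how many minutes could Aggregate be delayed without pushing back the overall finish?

Critical path: Ingest→Join→Index→Report = 2+6+6+1 = 15, so the finish is 15 minutes.
Longest path through Aggregate: 14 minutes (earliest finish 11, latest finish 12).
So Aggregate can slip 12 − 11 = 1 minute.

1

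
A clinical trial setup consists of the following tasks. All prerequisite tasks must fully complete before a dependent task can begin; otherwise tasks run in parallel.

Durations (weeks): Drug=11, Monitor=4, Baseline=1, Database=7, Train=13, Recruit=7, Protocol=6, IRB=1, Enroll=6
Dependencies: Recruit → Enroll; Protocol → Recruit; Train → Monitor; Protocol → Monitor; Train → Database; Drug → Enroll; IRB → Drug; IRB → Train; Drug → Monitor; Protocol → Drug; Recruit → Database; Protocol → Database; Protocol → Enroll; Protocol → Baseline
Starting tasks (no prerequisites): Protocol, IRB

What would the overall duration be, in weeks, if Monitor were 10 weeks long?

As given, the longest chain is Protocol→Drug→Enroll = 6+11+6 = 23, so the finish is 23 weeks.
The longest path through Monitor is only 21 weeks, so Monitor has float 2.
The binding chain switches to Protocol→Drug→Monitor = 6+11+10 = 27; finish 27 weeks.

27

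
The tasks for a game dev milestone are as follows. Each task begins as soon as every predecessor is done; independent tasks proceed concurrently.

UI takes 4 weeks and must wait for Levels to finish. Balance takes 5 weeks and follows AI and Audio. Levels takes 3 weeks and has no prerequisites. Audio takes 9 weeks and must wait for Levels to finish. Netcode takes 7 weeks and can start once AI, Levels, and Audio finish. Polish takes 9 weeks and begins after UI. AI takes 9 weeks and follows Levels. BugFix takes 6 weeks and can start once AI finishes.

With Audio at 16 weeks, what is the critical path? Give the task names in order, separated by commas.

Levels, Audio, Netcode

The binding path is Levels→Audio→Netcode = 3+9+7 = 19; finish at 19 weeks.
Audio lies on that path, so at 16 weeks the path becomes 26 weeks.
No other chain overtakes it, so the finish is 26 weeks.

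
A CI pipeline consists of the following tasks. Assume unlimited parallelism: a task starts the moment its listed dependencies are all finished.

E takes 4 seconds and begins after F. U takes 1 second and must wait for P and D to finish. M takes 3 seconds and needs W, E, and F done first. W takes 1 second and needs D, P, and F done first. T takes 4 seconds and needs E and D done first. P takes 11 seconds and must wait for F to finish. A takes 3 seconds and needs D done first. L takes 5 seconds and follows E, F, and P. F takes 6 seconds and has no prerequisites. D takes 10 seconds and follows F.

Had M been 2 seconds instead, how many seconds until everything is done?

Actual critical path: F→P→L = 6+11+5 = 22 ⇒ 22 seconds.
M has 1 second of float (longest path through it is 21).
No other chain overtakes it, so the finish is 22 seconds.

22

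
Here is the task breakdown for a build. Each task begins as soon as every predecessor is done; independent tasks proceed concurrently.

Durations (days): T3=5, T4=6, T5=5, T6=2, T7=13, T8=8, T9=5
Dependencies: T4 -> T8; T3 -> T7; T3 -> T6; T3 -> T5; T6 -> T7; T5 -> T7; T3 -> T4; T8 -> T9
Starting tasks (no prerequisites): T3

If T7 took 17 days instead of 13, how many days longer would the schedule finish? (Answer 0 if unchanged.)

3

Actual critical path: T3→T4→T8→T9 = 5+6+8+5 = 24 ⇒ 24 days.
T7 is off the critical path — its longest chain is 23 days, giving 1 of slack.
Now T3→T5→T7 = 5+5+17 = 27 is longest, so the finish becomes 27 days.
Change in finish: 27 − 24 = +3 days.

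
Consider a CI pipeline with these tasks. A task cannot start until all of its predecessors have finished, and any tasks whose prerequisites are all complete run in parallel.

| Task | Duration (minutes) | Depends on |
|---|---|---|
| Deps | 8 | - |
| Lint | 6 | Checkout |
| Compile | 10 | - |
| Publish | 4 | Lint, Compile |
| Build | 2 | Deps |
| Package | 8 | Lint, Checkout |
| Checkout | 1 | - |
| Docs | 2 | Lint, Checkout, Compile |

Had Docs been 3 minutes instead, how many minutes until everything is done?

Critical path before the change: Checkout→Lint→Package = 1+6+8 = 15 giving 15 minutes.
Docs has 3 minutes of float (longest path through it is 12).
No other chain overtakes it, so the finish is 15 minutes.

15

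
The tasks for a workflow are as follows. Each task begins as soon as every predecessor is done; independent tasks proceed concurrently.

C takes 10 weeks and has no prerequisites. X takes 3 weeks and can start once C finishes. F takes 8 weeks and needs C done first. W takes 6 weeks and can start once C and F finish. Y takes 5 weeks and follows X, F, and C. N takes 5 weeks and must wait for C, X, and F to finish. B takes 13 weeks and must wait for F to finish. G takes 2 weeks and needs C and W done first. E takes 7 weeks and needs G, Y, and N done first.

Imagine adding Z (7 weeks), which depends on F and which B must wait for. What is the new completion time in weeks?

Originally the schedule takes 33 weeks.
With Z inserted, B now waits for max(F, Z).
New critical path: C→F→Z→B = 10+8+7+13 = 38 ⇒ 38 weeks.

38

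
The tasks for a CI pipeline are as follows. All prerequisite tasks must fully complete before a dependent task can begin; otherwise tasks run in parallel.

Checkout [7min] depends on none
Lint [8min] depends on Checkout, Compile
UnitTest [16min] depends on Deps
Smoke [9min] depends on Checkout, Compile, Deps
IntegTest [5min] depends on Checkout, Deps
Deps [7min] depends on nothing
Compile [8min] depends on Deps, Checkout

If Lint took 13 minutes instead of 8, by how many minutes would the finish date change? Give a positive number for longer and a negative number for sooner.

The binding path is Checkout→Compile→Smoke = 7+8+9 = 24; finish at 24 minutes.
Lint has 1 minute of float (longest path through it is 23).
New critical path: Checkout→Compile→Lint = 7+8+13 = 28 ⇒ 28 minutes.
Change in finish: 28 − 24 = +4 minutes.

4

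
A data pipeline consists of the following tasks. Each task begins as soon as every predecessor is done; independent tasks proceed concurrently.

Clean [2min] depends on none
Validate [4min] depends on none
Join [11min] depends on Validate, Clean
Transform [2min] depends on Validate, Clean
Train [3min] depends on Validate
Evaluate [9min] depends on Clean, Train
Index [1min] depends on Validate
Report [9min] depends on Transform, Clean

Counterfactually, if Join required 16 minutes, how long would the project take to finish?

20

Critical path before the change: Validate→Train→Evaluate = 4+3+9 = 16 giving 16 minutes.
Join has 1 minute of float (longest path through it is 15).
New critical path: Validate→Join = 4+16 = 20 ⇒ 20 minutes.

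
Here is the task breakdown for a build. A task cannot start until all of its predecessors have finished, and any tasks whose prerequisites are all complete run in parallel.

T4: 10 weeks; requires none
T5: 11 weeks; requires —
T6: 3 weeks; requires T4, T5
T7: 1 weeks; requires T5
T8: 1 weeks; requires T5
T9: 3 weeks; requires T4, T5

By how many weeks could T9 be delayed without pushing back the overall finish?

0

The longest chain is T5→T6 = 11+3 = 14; overall finish 14 weeks.
The longest chain containing T9 totals 14 weeks.
Float = 14 − 14 = 0.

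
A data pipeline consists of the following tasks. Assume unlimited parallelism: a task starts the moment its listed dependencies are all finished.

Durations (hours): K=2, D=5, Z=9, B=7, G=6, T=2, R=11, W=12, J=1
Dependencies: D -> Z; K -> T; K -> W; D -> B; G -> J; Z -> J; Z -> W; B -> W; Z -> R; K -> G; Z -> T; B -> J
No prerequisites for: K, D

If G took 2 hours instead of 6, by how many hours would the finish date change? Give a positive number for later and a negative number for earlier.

Critical path before the change: D→Z→W = 5+9+12 = 26 giving 26 hours.
The longest path through G is only 9 hours, so G has float 17.
No other chain overtakes it, so the finish is 26 hours.
Change in finish: 26 − 26 = +0 hours.

0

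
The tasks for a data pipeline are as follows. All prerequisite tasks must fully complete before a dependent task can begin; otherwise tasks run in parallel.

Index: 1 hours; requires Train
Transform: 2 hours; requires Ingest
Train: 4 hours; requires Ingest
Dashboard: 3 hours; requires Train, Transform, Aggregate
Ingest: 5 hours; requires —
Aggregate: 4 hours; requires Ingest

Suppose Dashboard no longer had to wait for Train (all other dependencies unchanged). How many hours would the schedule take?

12

Original critical path: Ingest→Aggregate→Dashboard = 5+4+3 = 12 ⇒ 12 hours.
Dropping Train→Dashboard doesn't change Dashboard's earliest start (9); another predecessor still binds.
After: Ingest→Aggregate→Dashboard = 5+4+3 = 12 → 12 hours.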